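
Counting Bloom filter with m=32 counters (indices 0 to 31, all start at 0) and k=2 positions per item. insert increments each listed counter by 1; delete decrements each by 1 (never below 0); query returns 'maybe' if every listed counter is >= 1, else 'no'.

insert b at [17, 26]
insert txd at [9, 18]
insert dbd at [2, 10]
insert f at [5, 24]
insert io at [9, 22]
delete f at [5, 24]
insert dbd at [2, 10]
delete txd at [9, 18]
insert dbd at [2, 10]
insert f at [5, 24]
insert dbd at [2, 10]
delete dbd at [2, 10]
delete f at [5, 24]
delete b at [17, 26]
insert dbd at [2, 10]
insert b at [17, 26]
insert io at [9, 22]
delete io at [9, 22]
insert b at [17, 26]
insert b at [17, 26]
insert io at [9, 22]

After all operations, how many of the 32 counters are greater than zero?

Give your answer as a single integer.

Answer: 6

Derivation:
Step 1: insert b at [17, 26] -> counters=[0,0,0,0,0,0,0,0,0,0,0,0,0,0,0,0,0,1,0,0,0,0,0,0,0,0,1,0,0,0,0,0]
Step 2: insert txd at [9, 18] -> counters=[0,0,0,0,0,0,0,0,0,1,0,0,0,0,0,0,0,1,1,0,0,0,0,0,0,0,1,0,0,0,0,0]
Step 3: insert dbd at [2, 10] -> counters=[0,0,1,0,0,0,0,0,0,1,1,0,0,0,0,0,0,1,1,0,0,0,0,0,0,0,1,0,0,0,0,0]
Step 4: insert f at [5, 24] -> counters=[0,0,1,0,0,1,0,0,0,1,1,0,0,0,0,0,0,1,1,0,0,0,0,0,1,0,1,0,0,0,0,0]
Step 5: insert io at [9, 22] -> counters=[0,0,1,0,0,1,0,0,0,2,1,0,0,0,0,0,0,1,1,0,0,0,1,0,1,0,1,0,0,0,0,0]
Step 6: delete f at [5, 24] -> counters=[0,0,1,0,0,0,0,0,0,2,1,0,0,0,0,0,0,1,1,0,0,0,1,0,0,0,1,0,0,0,0,0]
Step 7: insert dbd at [2, 10] -> counters=[0,0,2,0,0,0,0,0,0,2,2,0,0,0,0,0,0,1,1,0,0,0,1,0,0,0,1,0,0,0,0,0]
Step 8: delete txd at [9, 18] -> counters=[0,0,2,0,0,0,0,0,0,1,2,0,0,0,0,0,0,1,0,0,0,0,1,0,0,0,1,0,0,0,0,0]
Step 9: insert dbd at [2, 10] -> counters=[0,0,3,0,0,0,0,0,0,1,3,0,0,0,0,0,0,1,0,0,0,0,1,0,0,0,1,0,0,0,0,0]
Step 10: insert f at [5, 24] -> counters=[0,0,3,0,0,1,0,0,0,1,3,0,0,0,0,0,0,1,0,0,0,0,1,0,1,0,1,0,0,0,0,0]
Step 11: insert dbd at [2, 10] -> counters=[0,0,4,0,0,1,0,0,0,1,4,0,0,0,0,0,0,1,0,0,0,0,1,0,1,0,1,0,0,0,0,0]
Step 12: delete dbd at [2, 10] -> counters=[0,0,3,0,0,1,0,0,0,1,3,0,0,0,0,0,0,1,0,0,0,0,1,0,1,0,1,0,0,0,0,0]
Step 13: delete f at [5, 24] -> counters=[0,0,3,0,0,0,0,0,0,1,3,0,0,0,0,0,0,1,0,0,0,0,1,0,0,0,1,0,0,0,0,0]
Step 14: delete b at [17, 26] -> counters=[0,0,3,0,0,0,0,0,0,1,3,0,0,0,0,0,0,0,0,0,0,0,1,0,0,0,0,0,0,0,0,0]
Step 15: insert dbd at [2, 10] -> counters=[0,0,4,0,0,0,0,0,0,1,4,0,0,0,0,0,0,0,0,0,0,0,1,0,0,0,0,0,0,0,0,0]
Step 16: insert b at [17, 26] -> counters=[0,0,4,0,0,0,0,0,0,1,4,0,0,0,0,0,0,1,0,0,0,0,1,0,0,0,1,0,0,0,0,0]
Step 17: insert io at [9, 22] -> counters=[0,0,4,0,0,0,0,0,0,2,4,0,0,0,0,0,0,1,0,0,0,0,2,0,0,0,1,0,0,0,0,0]
Step 18: delete io at [9, 22] -> counters=[0,0,4,0,0,0,0,0,0,1,4,0,0,0,0,0,0,1,0,0,0,0,1,0,0,0,1,0,0,0,0,0]
Step 19: insert b at [17, 26] -> counters=[0,0,4,0,0,0,0,0,0,1,4,0,0,0,0,0,0,2,0,0,0,0,1,0,0,0,2,0,0,0,0,0]
Step 20: insert b at [17, 26] -> counters=[0,0,4,0,0,0,0,0,0,1,4,0,0,0,0,0,0,3,0,0,0,0,1,0,0,0,3,0,0,0,0,0]
Step 21: insert io at [9, 22] -> counters=[0,0,4,0,0,0,0,0,0,2,4,0,0,0,0,0,0,3,0,0,0,0,2,0,0,0,3,0,0,0,0,0]
Final counters=[0,0,4,0,0,0,0,0,0,2,4,0,0,0,0,0,0,3,0,0,0,0,2,0,0,0,3,0,0,0,0,0] -> 6 nonzero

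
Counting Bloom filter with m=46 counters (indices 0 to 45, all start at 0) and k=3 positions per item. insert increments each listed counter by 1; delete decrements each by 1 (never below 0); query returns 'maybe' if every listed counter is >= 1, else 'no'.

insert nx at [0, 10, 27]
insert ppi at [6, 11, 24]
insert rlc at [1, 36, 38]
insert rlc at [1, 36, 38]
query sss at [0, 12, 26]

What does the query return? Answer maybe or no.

Answer: no

Derivation:
Step 1: insert nx at [0, 10, 27] -> counters=[1,0,0,0,0,0,0,0,0,0,1,0,0,0,0,0,0,0,0,0,0,0,0,0,0,0,0,1,0,0,0,0,0,0,0,0,0,0,0,0,0,0,0,0,0,0]
Step 2: insert ppi at [6, 11, 24] -> counters=[1,0,0,0,0,0,1,0,0,0,1,1,0,0,0,0,0,0,0,0,0,0,0,0,1,0,0,1,0,0,0,0,0,0,0,0,0,0,0,0,0,0,0,0,0,0]
Step 3: insert rlc at [1, 36, 38] -> counters=[1,1,0,0,0,0,1,0,0,0,1,1,0,0,0,0,0,0,0,0,0,0,0,0,1,0,0,1,0,0,0,0,0,0,0,0,1,0,1,0,0,0,0,0,0,0]
Step 4: insert rlc at [1, 36, 38] -> counters=[1,2,0,0,0,0,1,0,0,0,1,1,0,0,0,0,0,0,0,0,0,0,0,0,1,0,0,1,0,0,0,0,0,0,0,0,2,0,2,0,0,0,0,0,0,0]
Query sss: check counters[0]=1 counters[12]=0 counters[26]=0 -> no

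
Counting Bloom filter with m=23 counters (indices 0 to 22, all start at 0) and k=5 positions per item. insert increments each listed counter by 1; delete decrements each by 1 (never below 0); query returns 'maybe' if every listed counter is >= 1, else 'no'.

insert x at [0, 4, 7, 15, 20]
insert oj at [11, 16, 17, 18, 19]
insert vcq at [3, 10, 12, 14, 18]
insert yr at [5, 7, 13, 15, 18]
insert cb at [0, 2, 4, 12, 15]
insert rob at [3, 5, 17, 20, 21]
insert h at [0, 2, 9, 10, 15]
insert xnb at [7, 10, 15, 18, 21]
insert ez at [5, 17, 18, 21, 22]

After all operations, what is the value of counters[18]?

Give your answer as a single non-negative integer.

Step 1: insert x at [0, 4, 7, 15, 20] -> counters=[1,0,0,0,1,0,0,1,0,0,0,0,0,0,0,1,0,0,0,0,1,0,0]
Step 2: insert oj at [11, 16, 17, 18, 19] -> counters=[1,0,0,0,1,0,0,1,0,0,0,1,0,0,0,1,1,1,1,1,1,0,0]
Step 3: insert vcq at [3, 10, 12, 14, 18] -> counters=[1,0,0,1,1,0,0,1,0,0,1,1,1,0,1,1,1,1,2,1,1,0,0]
Step 4: insert yr at [5, 7, 13, 15, 18] -> counters=[1,0,0,1,1,1,0,2,0,0,1,1,1,1,1,2,1,1,3,1,1,0,0]
Step 5: insert cb at [0, 2, 4, 12, 15] -> counters=[2,0,1,1,2,1,0,2,0,0,1,1,2,1,1,3,1,1,3,1,1,0,0]
Step 6: insert rob at [3, 5, 17, 20, 21] -> counters=[2,0,1,2,2,2,0,2,0,0,1,1,2,1,1,3,1,2,3,1,2,1,0]
Step 7: insert h at [0, 2, 9, 10, 15] -> counters=[3,0,2,2,2,2,0,2,0,1,2,1,2,1,1,4,1,2,3,1,2,1,0]
Step 8: insert xnb at [7, 10, 15, 18, 21] -> counters=[3,0,2,2,2,2,0,3,0,1,3,1,2,1,1,5,1,2,4,1,2,2,0]
Step 9: insert ez at [5, 17, 18, 21, 22] -> counters=[3,0,2,2,2,3,0,3,0,1,3,1,2,1,1,5,1,3,5,1,2,3,1]
Final counters=[3,0,2,2,2,3,0,3,0,1,3,1,2,1,1,5,1,3,5,1,2,3,1] -> counters[18]=5

Answer: 5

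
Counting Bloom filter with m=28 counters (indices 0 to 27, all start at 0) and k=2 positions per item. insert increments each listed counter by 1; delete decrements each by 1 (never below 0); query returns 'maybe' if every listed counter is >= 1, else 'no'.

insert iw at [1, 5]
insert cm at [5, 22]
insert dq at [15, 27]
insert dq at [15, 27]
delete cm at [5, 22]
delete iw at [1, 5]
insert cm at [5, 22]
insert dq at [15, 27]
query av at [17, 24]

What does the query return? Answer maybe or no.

Step 1: insert iw at [1, 5] -> counters=[0,1,0,0,0,1,0,0,0,0,0,0,0,0,0,0,0,0,0,0,0,0,0,0,0,0,0,0]
Step 2: insert cm at [5, 22] -> counters=[0,1,0,0,0,2,0,0,0,0,0,0,0,0,0,0,0,0,0,0,0,0,1,0,0,0,0,0]
Step 3: insert dq at [15, 27] -> counters=[0,1,0,0,0,2,0,0,0,0,0,0,0,0,0,1,0,0,0,0,0,0,1,0,0,0,0,1]
Step 4: insert dq at [15, 27] -> counters=[0,1,0,0,0,2,0,0,0,0,0,0,0,0,0,2,0,0,0,0,0,0,1,0,0,0,0,2]
Step 5: delete cm at [5, 22] -> counters=[0,1,0,0,0,1,0,0,0,0,0,0,0,0,0,2,0,0,0,0,0,0,0,0,0,0,0,2]
Step 6: delete iw at [1, 5] -> counters=[0,0,0,0,0,0,0,0,0,0,0,0,0,0,0,2,0,0,0,0,0,0,0,0,0,0,0,2]
Step 7: insert cm at [5, 22] -> counters=[0,0,0,0,0,1,0,0,0,0,0,0,0,0,0,2,0,0,0,0,0,0,1,0,0,0,0,2]
Step 8: insert dq at [15, 27] -> counters=[0,0,0,0,0,1,0,0,0,0,0,0,0,0,0,3,0,0,0,0,0,0,1,0,0,0,0,3]
Query av: check counters[17]=0 counters[24]=0 -> no

Answer: no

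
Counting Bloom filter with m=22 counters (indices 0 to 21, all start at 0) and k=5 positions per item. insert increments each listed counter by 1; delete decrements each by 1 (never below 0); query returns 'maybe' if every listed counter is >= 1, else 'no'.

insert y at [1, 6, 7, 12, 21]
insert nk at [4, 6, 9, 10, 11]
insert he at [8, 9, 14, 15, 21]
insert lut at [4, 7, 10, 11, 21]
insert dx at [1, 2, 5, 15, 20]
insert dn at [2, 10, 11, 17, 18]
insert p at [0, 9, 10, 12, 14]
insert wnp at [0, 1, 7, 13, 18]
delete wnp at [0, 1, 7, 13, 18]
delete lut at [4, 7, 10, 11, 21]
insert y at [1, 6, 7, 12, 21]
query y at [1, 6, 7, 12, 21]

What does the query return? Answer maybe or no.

Answer: maybe

Derivation:
Step 1: insert y at [1, 6, 7, 12, 21] -> counters=[0,1,0,0,0,0,1,1,0,0,0,0,1,0,0,0,0,0,0,0,0,1]
Step 2: insert nk at [4, 6, 9, 10, 11] -> counters=[0,1,0,0,1,0,2,1,0,1,1,1,1,0,0,0,0,0,0,0,0,1]
Step 3: insert he at [8, 9, 14, 15, 21] -> counters=[0,1,0,0,1,0,2,1,1,2,1,1,1,0,1,1,0,0,0,0,0,2]
Step 4: insert lut at [4, 7, 10, 11, 21] -> counters=[0,1,0,0,2,0,2,2,1,2,2,2,1,0,1,1,0,0,0,0,0,3]
Step 5: insert dx at [1, 2, 5, 15, 20] -> counters=[0,2,1,0,2,1,2,2,1,2,2,2,1,0,1,2,0,0,0,0,1,3]
Step 6: insert dn at [2, 10, 11, 17, 18] -> counters=[0,2,2,0,2,1,2,2,1,2,3,3,1,0,1,2,0,1,1,0,1,3]
Step 7: insert p at [0, 9, 10, 12, 14] -> counters=[1,2,2,0,2,1,2,2,1,3,4,3,2,0,2,2,0,1,1,0,1,3]
Step 8: insert wnp at [0, 1, 7, 13, 18] -> counters=[2,3,2,0,2,1,2,3,1,3,4,3,2,1,2,2,0,1,2,0,1,3]
Step 9: delete wnp at [0, 1, 7, 13, 18] -> counters=[1,2,2,0,2,1,2,2,1,3,4,3,2,0,2,2,0,1,1,0,1,3]
Step 10: delete lut at [4, 7, 10, 11, 21] -> counters=[1,2,2,0,1,1,2,1,1,3,3,2,2,0,2,2,0,1,1,0,1,2]
Step 11: insert y at [1, 6, 7, 12, 21] -> counters=[1,3,2,0,1,1,3,2,1,3,3,2,3,0,2,2,0,1,1,0,1,3]
Query y: check counters[1]=3 counters[6]=3 counters[7]=2 counters[12]=3 counters[21]=3 -> maybe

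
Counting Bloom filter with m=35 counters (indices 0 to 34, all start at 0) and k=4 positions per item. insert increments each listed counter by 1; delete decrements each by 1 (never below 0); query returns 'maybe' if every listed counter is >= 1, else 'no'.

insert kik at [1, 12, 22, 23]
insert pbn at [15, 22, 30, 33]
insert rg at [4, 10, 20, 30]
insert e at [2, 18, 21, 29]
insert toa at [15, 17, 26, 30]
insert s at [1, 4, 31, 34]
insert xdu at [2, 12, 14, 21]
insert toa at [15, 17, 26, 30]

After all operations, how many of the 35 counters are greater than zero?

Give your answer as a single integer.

Answer: 19

Derivation:
Step 1: insert kik at [1, 12, 22, 23] -> counters=[0,1,0,0,0,0,0,0,0,0,0,0,1,0,0,0,0,0,0,0,0,0,1,1,0,0,0,0,0,0,0,0,0,0,0]
Step 2: insert pbn at [15, 22, 30, 33] -> counters=[0,1,0,0,0,0,0,0,0,0,0,0,1,0,0,1,0,0,0,0,0,0,2,1,0,0,0,0,0,0,1,0,0,1,0]
Step 3: insert rg at [4, 10, 20, 30] -> counters=[0,1,0,0,1,0,0,0,0,0,1,0,1,0,0,1,0,0,0,0,1,0,2,1,0,0,0,0,0,0,2,0,0,1,0]
Step 4: insert e at [2, 18, 21, 29] -> counters=[0,1,1,0,1,0,0,0,0,0,1,0,1,0,0,1,0,0,1,0,1,1,2,1,0,0,0,0,0,1,2,0,0,1,0]
Step 5: insert toa at [15, 17, 26, 30] -> counters=[0,1,1,0,1,0,0,0,0,0,1,0,1,0,0,2,0,1,1,0,1,1,2,1,0,0,1,0,0,1,3,0,0,1,0]
Step 6: insert s at [1, 4, 31, 34] -> counters=[0,2,1,0,2,0,0,0,0,0,1,0,1,0,0,2,0,1,1,0,1,1,2,1,0,0,1,0,0,1,3,1,0,1,1]
Step 7: insert xdu at [2, 12, 14, 21] -> counters=[0,2,2,0,2,0,0,0,0,0,1,0,2,0,1,2,0,1,1,0,1,2,2,1,0,0,1,0,0,1,3,1,0,1,1]
Step 8: insert toa at [15, 17, 26, 30] -> counters=[0,2,2,0,2,0,0,0,0,0,1,0,2,0,1,3,0,2,1,0,1,2,2,1,0,0,2,0,0,1,4,1,0,1,1]
Final counters=[0,2,2,0,2,0,0,0,0,0,1,0,2,0,1,3,0,2,1,0,1,2,2,1,0,0,2,0,0,1,4,1,0,1,1] -> 19 nonzero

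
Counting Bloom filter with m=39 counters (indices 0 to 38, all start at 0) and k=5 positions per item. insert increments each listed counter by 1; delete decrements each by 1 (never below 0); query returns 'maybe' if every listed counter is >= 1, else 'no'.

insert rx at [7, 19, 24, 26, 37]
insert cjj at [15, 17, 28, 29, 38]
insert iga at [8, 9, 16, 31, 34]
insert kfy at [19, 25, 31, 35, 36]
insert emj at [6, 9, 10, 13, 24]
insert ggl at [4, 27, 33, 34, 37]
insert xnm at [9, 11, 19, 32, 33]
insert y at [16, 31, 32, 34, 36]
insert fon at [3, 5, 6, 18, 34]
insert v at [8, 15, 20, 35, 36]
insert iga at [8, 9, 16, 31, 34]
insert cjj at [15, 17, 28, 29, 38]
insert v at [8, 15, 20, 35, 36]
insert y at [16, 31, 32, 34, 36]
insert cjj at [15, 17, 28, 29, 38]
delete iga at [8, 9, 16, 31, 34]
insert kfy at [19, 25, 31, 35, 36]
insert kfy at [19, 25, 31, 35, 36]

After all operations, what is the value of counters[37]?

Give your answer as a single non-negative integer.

Step 1: insert rx at [7, 19, 24, 26, 37] -> counters=[0,0,0,0,0,0,0,1,0,0,0,0,0,0,0,0,0,0,0,1,0,0,0,0,1,0,1,0,0,0,0,0,0,0,0,0,0,1,0]
Step 2: insert cjj at [15, 17, 28, 29, 38] -> counters=[0,0,0,0,0,0,0,1,0,0,0,0,0,0,0,1,0,1,0,1,0,0,0,0,1,0,1,0,1,1,0,0,0,0,0,0,0,1,1]
Step 3: insert iga at [8, 9, 16, 31, 34] -> counters=[0,0,0,0,0,0,0,1,1,1,0,0,0,0,0,1,1,1,0,1,0,0,0,0,1,0,1,0,1,1,0,1,0,0,1,0,0,1,1]
Step 4: insert kfy at [19, 25, 31, 35, 36] -> counters=[0,0,0,0,0,0,0,1,1,1,0,0,0,0,0,1,1,1,0,2,0,0,0,0,1,1,1,0,1,1,0,2,0,0,1,1,1,1,1]
Step 5: insert emj at [6, 9, 10, 13, 24] -> counters=[0,0,0,0,0,0,1,1,1,2,1,0,0,1,0,1,1,1,0,2,0,0,0,0,2,1,1,0,1,1,0,2,0,0,1,1,1,1,1]
Step 6: insert ggl at [4, 27, 33, 34, 37] -> counters=[0,0,0,0,1,0,1,1,1,2,1,0,0,1,0,1,1,1,0,2,0,0,0,0,2,1,1,1,1,1,0,2,0,1,2,1,1,2,1]
Step 7: insert xnm at [9, 11, 19, 32, 33] -> counters=[0,0,0,0,1,0,1,1,1,3,1,1,0,1,0,1,1,1,0,3,0,0,0,0,2,1,1,1,1,1,0,2,1,2,2,1,1,2,1]
Step 8: insert y at [16, 31, 32, 34, 36] -> counters=[0,0,0,0,1,0,1,1,1,3,1,1,0,1,0,1,2,1,0,3,0,0,0,0,2,1,1,1,1,1,0,3,2,2,3,1,2,2,1]
Step 9: insert fon at [3, 5, 6, 18, 34] -> counters=[0,0,0,1,1,1,2,1,1,3,1,1,0,1,0,1,2,1,1,3,0,0,0,0,2,1,1,1,1,1,0,3,2,2,4,1,2,2,1]
Step 10: insert v at [8, 15, 20, 35, 36] -> counters=[0,0,0,1,1,1,2,1,2,3,1,1,0,1,0,2,2,1,1,3,1,0,0,0,2,1,1,1,1,1,0,3,2,2,4,2,3,2,1]
Step 11: insert iga at [8, 9, 16, 31, 34] -> counters=[0,0,0,1,1,1,2,1,3,4,1,1,0,1,0,2,3,1,1,3,1,0,0,0,2,1,1,1,1,1,0,4,2,2,5,2,3,2,1]
Step 12: insert cjj at [15, 17, 28, 29, 38] -> counters=[0,0,0,1,1,1,2,1,3,4,1,1,0,1,0,3,3,2,1,3,1,0,0,0,2,1,1,1,2,2,0,4,2,2,5,2,3,2,2]
Step 13: insert v at [8, 15, 20, 35, 36] -> counters=[0,0,0,1,1,1,2,1,4,4,1,1,0,1,0,4,3,2,1,3,2,0,0,0,2,1,1,1,2,2,0,4,2,2,5,3,4,2,2]
Step 14: insert y at [16, 31, 32, 34, 36] -> counters=[0,0,0,1,1,1,2,1,4,4,1,1,0,1,0,4,4,2,1,3,2,0,0,0,2,1,1,1,2,2,0,5,3,2,6,3,5,2,2]
Step 15: insert cjj at [15, 17, 28, 29, 38] -> counters=[0,0,0,1,1,1,2,1,4,4,1,1,0,1,0,5,4,3,1,3,2,0,0,0,2,1,1,1,3,3,0,5,3,2,6,3,5,2,3]
Step 16: delete iga at [8, 9, 16, 31, 34] -> counters=[0,0,0,1,1,1,2,1,3,3,1,1,0,1,0,5,3,3,1,3,2,0,0,0,2,1,1,1,3,3,0,4,3,2,5,3,5,2,3]
Step 17: insert kfy at [19, 25, 31, 35, 36] -> counters=[0,0,0,1,1,1,2,1,3,3,1,1,0,1,0,5,3,3,1,4,2,0,0,0,2,2,1,1,3,3,0,5,3,2,5,4,6,2,3]
Step 18: insert kfy at [19, 25, 31, 35, 36] -> counters=[0,0,0,1,1,1,2,1,3,3,1,1,0,1,0,5,3,3,1,5,2,0,0,0,2,3,1,1,3,3,0,6,3,2,5,5,7,2,3]
Final counters=[0,0,0,1,1,1,2,1,3,3,1,1,0,1,0,5,3,3,1,5,2,0,0,0,2,3,1,1,3,3,0,6,3,2,5,5,7,2,3] -> counters[37]=2

Answer: 2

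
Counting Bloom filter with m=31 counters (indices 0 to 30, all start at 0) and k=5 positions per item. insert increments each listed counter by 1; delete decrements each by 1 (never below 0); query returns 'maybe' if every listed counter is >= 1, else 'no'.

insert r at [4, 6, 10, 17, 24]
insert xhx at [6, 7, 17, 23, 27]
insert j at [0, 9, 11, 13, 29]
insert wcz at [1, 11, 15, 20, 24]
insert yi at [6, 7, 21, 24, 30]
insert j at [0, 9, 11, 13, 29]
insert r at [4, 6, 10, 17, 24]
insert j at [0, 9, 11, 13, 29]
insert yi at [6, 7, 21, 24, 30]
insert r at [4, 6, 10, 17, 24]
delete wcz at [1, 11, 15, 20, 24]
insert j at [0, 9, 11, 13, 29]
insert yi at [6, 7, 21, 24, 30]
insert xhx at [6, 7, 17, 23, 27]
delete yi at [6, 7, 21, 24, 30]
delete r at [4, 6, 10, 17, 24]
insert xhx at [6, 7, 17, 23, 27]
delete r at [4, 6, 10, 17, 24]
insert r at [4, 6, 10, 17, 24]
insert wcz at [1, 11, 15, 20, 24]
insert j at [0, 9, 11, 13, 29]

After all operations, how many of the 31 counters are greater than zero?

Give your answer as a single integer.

Answer: 18

Derivation:
Step 1: insert r at [4, 6, 10, 17, 24] -> counters=[0,0,0,0,1,0,1,0,0,0,1,0,0,0,0,0,0,1,0,0,0,0,0,0,1,0,0,0,0,0,0]
Step 2: insert xhx at [6, 7, 17, 23, 27] -> counters=[0,0,0,0,1,0,2,1,0,0,1,0,0,0,0,0,0,2,0,0,0,0,0,1,1,0,0,1,0,0,0]
Step 3: insert j at [0, 9, 11, 13, 29] -> counters=[1,0,0,0,1,0,2,1,0,1,1,1,0,1,0,0,0,2,0,0,0,0,0,1,1,0,0,1,0,1,0]
Step 4: insert wcz at [1, 11, 15, 20, 24] -> counters=[1,1,0,0,1,0,2,1,0,1,1,2,0,1,0,1,0,2,0,0,1,0,0,1,2,0,0,1,0,1,0]
Step 5: insert yi at [6, 7, 21, 24, 30] -> counters=[1,1,0,0,1,0,3,2,0,1,1,2,0,1,0,1,0,2,0,0,1,1,0,1,3,0,0,1,0,1,1]
Step 6: insert j at [0, 9, 11, 13, 29] -> counters=[2,1,0,0,1,0,3,2,0,2,1,3,0,2,0,1,0,2,0,0,1,1,0,1,3,0,0,1,0,2,1]
Step 7: insert r at [4, 6, 10, 17, 24] -> counters=[2,1,0,0,2,0,4,2,0,2,2,3,0,2,0,1,0,3,0,0,1,1,0,1,4,0,0,1,0,2,1]
Step 8: insert j at [0, 9, 11, 13, 29] -> counters=[3,1,0,0,2,0,4,2,0,3,2,4,0,3,0,1,0,3,0,0,1,1,0,1,4,0,0,1,0,3,1]
Step 9: insert yi at [6, 7, 21, 24, 30] -> counters=[3,1,0,0,2,0,5,3,0,3,2,4,0,3,0,1,0,3,0,0,1,2,0,1,5,0,0,1,0,3,2]
Step 10: insert r at [4, 6, 10, 17, 24] -> counters=[3,1,0,0,3,0,6,3,0,3,3,4,0,3,0,1,0,4,0,0,1,2,0,1,6,0,0,1,0,3,2]
Step 11: delete wcz at [1, 11, 15, 20, 24] -> counters=[3,0,0,0,3,0,6,3,0,3,3,3,0,3,0,0,0,4,0,0,0,2,0,1,5,0,0,1,0,3,2]
Step 12: insert j at [0, 9, 11, 13, 29] -> counters=[4,0,0,0,3,0,6,3,0,4,3,4,0,4,0,0,0,4,0,0,0,2,0,1,5,0,0,1,0,4,2]
Step 13: insert yi at [6, 7, 21, 24, 30] -> counters=[4,0,0,0,3,0,7,4,0,4,3,4,0,4,0,0,0,4,0,0,0,3,0,1,6,0,0,1,0,4,3]
Step 14: insert xhx at [6, 7, 17, 23, 27] -> counters=[4,0,0,0,3,0,8,5,0,4,3,4,0,4,0,0,0,5,0,0,0,3,0,2,6,0,0,2,0,4,3]
Step 15: delete yi at [6, 7, 21, 24, 30] -> counters=[4,0,0,0,3,0,7,4,0,4,3,4,0,4,0,0,0,5,0,0,0,2,0,2,5,0,0,2,0,4,2]
Step 16: delete r at [4, 6, 10, 17, 24] -> counters=[4,0,0,0,2,0,6,4,0,4,2,4,0,4,0,0,0,4,0,0,0,2,0,2,4,0,0,2,0,4,2]
Step 17: insert xhx at [6, 7, 17, 23, 27] -> counters=[4,0,0,0,2,0,7,5,0,4,2,4,0,4,0,0,0,5,0,0,0,2,0,3,4,0,0,3,0,4,2]
Step 18: delete r at [4, 6, 10, 17, 24] -> counters=[4,0,0,0,1,0,6,5,0,4,1,4,0,4,0,0,0,4,0,0,0,2,0,3,3,0,0,3,0,4,2]
Step 19: insert r at [4, 6, 10, 17, 24] -> counters=[4,0,0,0,2,0,7,5,0,4,2,4,0,4,0,0,0,5,0,0,0,2,0,3,4,0,0,3,0,4,2]
Step 20: insert wcz at [1, 11, 15, 20, 24] -> counters=[4,1,0,0,2,0,7,5,0,4,2,5,0,4,0,1,0,5,0,0,1,2,0,3,5,0,0,3,0,4,2]
Step 21: insert j at [0, 9, 11, 13, 29] -> counters=[5,1,0,0,2,0,7,5,0,5,2,6,0,5,0,1,0,5,0,0,1,2,0,3,5,0,0,3,0,5,2]
Final counters=[5,1,0,0,2,0,7,5,0,5,2,6,0,5,0,1,0,5,0,0,1,2,0,3,5,0,0,3,0,5,2] -> 18 nonzero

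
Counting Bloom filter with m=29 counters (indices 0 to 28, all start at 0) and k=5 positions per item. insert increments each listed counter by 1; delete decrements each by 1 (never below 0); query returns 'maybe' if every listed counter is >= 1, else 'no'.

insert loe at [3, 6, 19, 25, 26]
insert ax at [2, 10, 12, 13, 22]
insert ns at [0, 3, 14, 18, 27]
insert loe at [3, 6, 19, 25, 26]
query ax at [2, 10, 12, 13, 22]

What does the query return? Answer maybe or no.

Answer: maybe

Derivation:
Step 1: insert loe at [3, 6, 19, 25, 26] -> counters=[0,0,0,1,0,0,1,0,0,0,0,0,0,0,0,0,0,0,0,1,0,0,0,0,0,1,1,0,0]
Step 2: insert ax at [2, 10, 12, 13, 22] -> counters=[0,0,1,1,0,0,1,0,0,0,1,0,1,1,0,0,0,0,0,1,0,0,1,0,0,1,1,0,0]
Step 3: insert ns at [0, 3, 14, 18, 27] -> counters=[1,0,1,2,0,0,1,0,0,0,1,0,1,1,1,0,0,0,1,1,0,0,1,0,0,1,1,1,0]
Step 4: insert loe at [3, 6, 19, 25, 26] -> counters=[1,0,1,3,0,0,2,0,0,0,1,0,1,1,1,0,0,0,1,2,0,0,1,0,0,2,2,1,0]
Query ax: check counters[2]=1 counters[10]=1 counters[12]=1 counters[13]=1 counters[22]=1 -> maybe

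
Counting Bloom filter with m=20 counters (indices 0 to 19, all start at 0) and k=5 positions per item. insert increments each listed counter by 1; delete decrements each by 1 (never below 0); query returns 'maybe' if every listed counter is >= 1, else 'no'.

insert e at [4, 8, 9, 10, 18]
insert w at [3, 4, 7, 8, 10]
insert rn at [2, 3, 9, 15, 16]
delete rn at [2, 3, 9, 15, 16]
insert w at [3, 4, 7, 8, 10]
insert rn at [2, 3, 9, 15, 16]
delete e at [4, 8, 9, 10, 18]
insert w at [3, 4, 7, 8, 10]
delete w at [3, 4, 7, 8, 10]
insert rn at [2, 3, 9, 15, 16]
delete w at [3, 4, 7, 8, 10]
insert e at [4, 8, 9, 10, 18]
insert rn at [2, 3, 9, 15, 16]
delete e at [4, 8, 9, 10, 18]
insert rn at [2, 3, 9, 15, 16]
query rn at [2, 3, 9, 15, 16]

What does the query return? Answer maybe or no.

Step 1: insert e at [4, 8, 9, 10, 18] -> counters=[0,0,0,0,1,0,0,0,1,1,1,0,0,0,0,0,0,0,1,0]
Step 2: insert w at [3, 4, 7, 8, 10] -> counters=[0,0,0,1,2,0,0,1,2,1,2,0,0,0,0,0,0,0,1,0]
Step 3: insert rn at [2, 3, 9, 15, 16] -> counters=[0,0,1,2,2,0,0,1,2,2,2,0,0,0,0,1,1,0,1,0]
Step 4: delete rn at [2, 3, 9, 15, 16] -> counters=[0,0,0,1,2,0,0,1,2,1,2,0,0,0,0,0,0,0,1,0]
Step 5: insert w at [3, 4, 7, 8, 10] -> counters=[0,0,0,2,3,0,0,2,3,1,3,0,0,0,0,0,0,0,1,0]
Step 6: insert rn at [2, 3, 9, 15, 16] -> counters=[0,0,1,3,3,0,0,2,3,2,3,0,0,0,0,1,1,0,1,0]
Step 7: delete e at [4, 8, 9, 10, 18] -> counters=[0,0,1,3,2,0,0,2,2,1,2,0,0,0,0,1,1,0,0,0]
Step 8: insert w at [3, 4, 7, 8, 10] -> counters=[0,0,1,4,3,0,0,3,3,1,3,0,0,0,0,1,1,0,0,0]
Step 9: delete w at [3, 4, 7, 8, 10] -> counters=[0,0,1,3,2,0,0,2,2,1,2,0,0,0,0,1,1,0,0,0]
Step 10: insert rn at [2, 3, 9, 15, 16] -> counters=[0,0,2,4,2,0,0,2,2,2,2,0,0,0,0,2,2,0,0,0]
Step 11: delete w at [3, 4, 7, 8, 10] -> counters=[0,0,2,3,1,0,0,1,1,2,1,0,0,0,0,2,2,0,0,0]
Step 12: insert e at [4, 8, 9, 10, 18] -> counters=[0,0,2,3,2,0,0,1,2,3,2,0,0,0,0,2,2,0,1,0]
Step 13: insert rn at [2, 3, 9, 15, 16] -> counters=[0,0,3,4,2,0,0,1,2,4,2,0,0,0,0,3,3,0,1,0]
Step 14: delete e at [4, 8, 9, 10, 18] -> counters=[0,0,3,4,1,0,0,1,1,3,1,0,0,0,0,3,3,0,0,0]
Step 15: insert rn at [2, 3, 9, 15, 16] -> counters=[0,0,4,5,1,0,0,1,1,4,1,0,0,0,0,4,4,0,0,0]
Query rn: check counters[2]=4 counters[3]=5 counters[9]=4 counters[15]=4 counters[16]=4 -> maybe

Answer: maybe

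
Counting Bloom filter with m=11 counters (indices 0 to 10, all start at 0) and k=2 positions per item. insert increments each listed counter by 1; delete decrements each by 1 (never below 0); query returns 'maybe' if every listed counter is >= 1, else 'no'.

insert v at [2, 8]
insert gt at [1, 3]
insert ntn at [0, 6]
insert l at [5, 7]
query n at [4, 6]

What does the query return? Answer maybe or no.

Step 1: insert v at [2, 8] -> counters=[0,0,1,0,0,0,0,0,1,0,0]
Step 2: insert gt at [1, 3] -> counters=[0,1,1,1,0,0,0,0,1,0,0]
Step 3: insert ntn at [0, 6] -> counters=[1,1,1,1,0,0,1,0,1,0,0]
Step 4: insert l at [5, 7] -> counters=[1,1,1,1,0,1,1,1,1,0,0]
Query n: check counters[4]=0 counters[6]=1 -> no

Answer: no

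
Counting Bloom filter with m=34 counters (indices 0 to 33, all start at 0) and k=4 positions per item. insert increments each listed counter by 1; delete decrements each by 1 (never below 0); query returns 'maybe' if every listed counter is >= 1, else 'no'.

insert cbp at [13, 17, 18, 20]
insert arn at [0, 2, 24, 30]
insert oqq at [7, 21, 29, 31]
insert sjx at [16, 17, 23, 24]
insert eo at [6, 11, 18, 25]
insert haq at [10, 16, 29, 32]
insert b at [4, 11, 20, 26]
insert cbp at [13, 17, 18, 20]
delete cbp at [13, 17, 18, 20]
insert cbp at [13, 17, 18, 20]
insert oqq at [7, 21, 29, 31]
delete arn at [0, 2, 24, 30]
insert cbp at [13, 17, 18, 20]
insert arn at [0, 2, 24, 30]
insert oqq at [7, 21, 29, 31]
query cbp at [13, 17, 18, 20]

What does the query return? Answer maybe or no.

Answer: maybe

Derivation:
Step 1: insert cbp at [13, 17, 18, 20] -> counters=[0,0,0,0,0,0,0,0,0,0,0,0,0,1,0,0,0,1,1,0,1,0,0,0,0,0,0,0,0,0,0,0,0,0]
Step 2: insert arn at [0, 2, 24, 30] -> counters=[1,0,1,0,0,0,0,0,0,0,0,0,0,1,0,0,0,1,1,0,1,0,0,0,1,0,0,0,0,0,1,0,0,0]
Step 3: insert oqq at [7, 21, 29, 31] -> counters=[1,0,1,0,0,0,0,1,0,0,0,0,0,1,0,0,0,1,1,0,1,1,0,0,1,0,0,0,0,1,1,1,0,0]
Step 4: insert sjx at [16, 17, 23, 24] -> counters=[1,0,1,0,0,0,0,1,0,0,0,0,0,1,0,0,1,2,1,0,1,1,0,1,2,0,0,0,0,1,1,1,0,0]
Step 5: insert eo at [6, 11, 18, 25] -> counters=[1,0,1,0,0,0,1,1,0,0,0,1,0,1,0,0,1,2,2,0,1,1,0,1,2,1,0,0,0,1,1,1,0,0]
Step 6: insert haq at [10, 16, 29, 32] -> counters=[1,0,1,0,0,0,1,1,0,0,1,1,0,1,0,0,2,2,2,0,1,1,0,1,2,1,0,0,0,2,1,1,1,0]
Step 7: insert b at [4, 11, 20, 26] -> counters=[1,0,1,0,1,0,1,1,0,0,1,2,0,1,0,0,2,2,2,0,2,1,0,1,2,1,1,0,0,2,1,1,1,0]
Step 8: insert cbp at [13, 17, 18, 20] -> counters=[1,0,1,0,1,0,1,1,0,0,1,2,0,2,0,0,2,3,3,0,3,1,0,1,2,1,1,0,0,2,1,1,1,0]
Step 9: delete cbp at [13, 17, 18, 20] -> counters=[1,0,1,0,1,0,1,1,0,0,1,2,0,1,0,0,2,2,2,0,2,1,0,1,2,1,1,0,0,2,1,1,1,0]
Step 10: insert cbp at [13, 17, 18, 20] -> counters=[1,0,1,0,1,0,1,1,0,0,1,2,0,2,0,0,2,3,3,0,3,1,0,1,2,1,1,0,0,2,1,1,1,0]
Step 11: insert oqq at [7, 21, 29, 31] -> counters=[1,0,1,0,1,0,1,2,0,0,1,2,0,2,0,0,2,3,3,0,3,2,0,1,2,1,1,0,0,3,1,2,1,0]
Step 12: delete arn at [0, 2, 24, 30] -> counters=[0,0,0,0,1,0,1,2,0,0,1,2,0,2,0,0,2,3,3,0,3,2,0,1,1,1,1,0,0,3,0,2,1,0]
Step 13: insert cbp at [13, 17, 18, 20] -> counters=[0,0,0,0,1,0,1,2,0,0,1,2,0,3,0,0,2,4,4,0,4,2,0,1,1,1,1,0,0,3,0,2,1,0]
Step 14: insert arn at [0, 2, 24, 30] -> counters=[1,0,1,0,1,0,1,2,0,0,1,2,0,3,0,0,2,4,4,0,4,2,0,1,2,1,1,0,0,3,1,2,1,0]
Step 15: insert oqq at [7, 21, 29, 31] -> counters=[1,0,1,0,1,0,1,3,0,0,1,2,0,3,0,0,2,4,4,0,4,3,0,1,2,1,1,0,0,4,1,3,1,0]
Query cbp: check counters[13]=3 counters[17]=4 counters[18]=4 counters[20]=4 -> maybe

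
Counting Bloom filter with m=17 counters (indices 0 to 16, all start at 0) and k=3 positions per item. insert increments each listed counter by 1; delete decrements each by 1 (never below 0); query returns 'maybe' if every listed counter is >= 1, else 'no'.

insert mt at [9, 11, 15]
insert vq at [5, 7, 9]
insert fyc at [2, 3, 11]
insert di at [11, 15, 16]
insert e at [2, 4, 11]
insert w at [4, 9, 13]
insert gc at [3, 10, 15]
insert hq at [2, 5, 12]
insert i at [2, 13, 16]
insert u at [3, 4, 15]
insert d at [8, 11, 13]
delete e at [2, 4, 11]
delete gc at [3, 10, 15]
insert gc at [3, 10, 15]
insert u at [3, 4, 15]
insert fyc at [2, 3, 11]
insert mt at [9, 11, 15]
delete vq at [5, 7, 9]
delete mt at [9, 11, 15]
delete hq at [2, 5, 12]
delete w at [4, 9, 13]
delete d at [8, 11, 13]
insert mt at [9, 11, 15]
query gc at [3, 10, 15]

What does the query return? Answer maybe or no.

Step 1: insert mt at [9, 11, 15] -> counters=[0,0,0,0,0,0,0,0,0,1,0,1,0,0,0,1,0]
Step 2: insert vq at [5, 7, 9] -> counters=[0,0,0,0,0,1,0,1,0,2,0,1,0,0,0,1,0]
Step 3: insert fyc at [2, 3, 11] -> counters=[0,0,1,1,0,1,0,1,0,2,0,2,0,0,0,1,0]
Step 4: insert di at [11, 15, 16] -> counters=[0,0,1,1,0,1,0,1,0,2,0,3,0,0,0,2,1]
Step 5: insert e at [2, 4, 11] -> counters=[0,0,2,1,1,1,0,1,0,2,0,4,0,0,0,2,1]
Step 6: insert w at [4, 9, 13] -> counters=[0,0,2,1,2,1,0,1,0,3,0,4,0,1,0,2,1]
Step 7: insert gc at [3, 10, 15] -> counters=[0,0,2,2,2,1,0,1,0,3,1,4,0,1,0,3,1]
Step 8: insert hq at [2, 5, 12] -> counters=[0,0,3,2,2,2,0,1,0,3,1,4,1,1,0,3,1]
Step 9: insert i at [2, 13, 16] -> counters=[0,0,4,2,2,2,0,1,0,3,1,4,1,2,0,3,2]
Step 10: insert u at [3, 4, 15] -> counters=[0,0,4,3,3,2,0,1,0,3,1,4,1,2,0,4,2]
Step 11: insert d at [8, 11, 13] -> counters=[0,0,4,3,3,2,0,1,1,3,1,5,1,3,0,4,2]
Step 12: delete e at [2, 4, 11] -> counters=[0,0,3,3,2,2,0,1,1,3,1,4,1,3,0,4,2]
Step 13: delete gc at [3, 10, 15] -> counters=[0,0,3,2,2,2,0,1,1,3,0,4,1,3,0,3,2]
Step 14: insert gc at [3, 10, 15] -> counters=[0,0,3,3,2,2,0,1,1,3,1,4,1,3,0,4,2]
Step 15: insert u at [3, 4, 15] -> counters=[0,0,3,4,3,2,0,1,1,3,1,4,1,3,0,5,2]
Step 16: insert fyc at [2, 3, 11] -> counters=[0,0,4,5,3,2,0,1,1,3,1,5,1,3,0,5,2]
Step 17: insert mt at [9, 11, 15] -> counters=[0,0,4,5,3,2,0,1,1,4,1,6,1,3,0,6,2]
Step 18: delete vq at [5, 7, 9] -> counters=[0,0,4,5,3,1,0,0,1,3,1,6,1,3,0,6,2]
Step 19: delete mt at [9, 11, 15] -> counters=[0,0,4,5,3,1,0,0,1,2,1,5,1,3,0,5,2]
Step 20: delete hq at [2, 5, 12] -> counters=[0,0,3,5,3,0,0,0,1,2,1,5,0,3,0,5,2]
Step 21: delete w at [4, 9, 13] -> counters=[0,0,3,5,2,0,0,0,1,1,1,5,0,2,0,5,2]
Step 22: delete d at [8, 11, 13] -> counters=[0,0,3,5,2,0,0,0,0,1,1,4,0,1,0,5,2]
Step 23: insert mt at [9, 11, 15] -> counters=[0,0,3,5,2,0,0,0,0,2,1,5,0,1,0,6,2]
Query gc: check counters[3]=5 counters[10]=1 counters[15]=6 -> maybe

Answer: maybe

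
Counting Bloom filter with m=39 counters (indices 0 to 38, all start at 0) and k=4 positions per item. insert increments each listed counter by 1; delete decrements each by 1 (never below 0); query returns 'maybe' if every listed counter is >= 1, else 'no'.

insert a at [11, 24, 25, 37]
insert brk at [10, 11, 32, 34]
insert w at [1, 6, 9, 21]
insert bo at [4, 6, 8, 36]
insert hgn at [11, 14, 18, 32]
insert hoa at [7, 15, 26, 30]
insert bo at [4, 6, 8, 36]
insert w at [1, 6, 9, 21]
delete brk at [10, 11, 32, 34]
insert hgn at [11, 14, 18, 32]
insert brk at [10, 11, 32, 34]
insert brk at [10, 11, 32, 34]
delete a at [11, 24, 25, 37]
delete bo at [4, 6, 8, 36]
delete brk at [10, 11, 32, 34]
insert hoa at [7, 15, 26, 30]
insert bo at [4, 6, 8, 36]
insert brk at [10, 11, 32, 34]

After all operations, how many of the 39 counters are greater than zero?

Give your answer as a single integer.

Step 1: insert a at [11, 24, 25, 37] -> counters=[0,0,0,0,0,0,0,0,0,0,0,1,0,0,0,0,0,0,0,0,0,0,0,0,1,1,0,0,0,0,0,0,0,0,0,0,0,1,0]
Step 2: insert brk at [10, 11, 32, 34] -> counters=[0,0,0,0,0,0,0,0,0,0,1,2,0,0,0,0,0,0,0,0,0,0,0,0,1,1,0,0,0,0,0,0,1,0,1,0,0,1,0]
Step 3: insert w at [1, 6, 9, 21] -> counters=[0,1,0,0,0,0,1,0,0,1,1,2,0,0,0,0,0,0,0,0,0,1,0,0,1,1,0,0,0,0,0,0,1,0,1,0,0,1,0]
Step 4: insert bo at [4, 6, 8, 36] -> counters=[0,1,0,0,1,0,2,0,1,1,1,2,0,0,0,0,0,0,0,0,0,1,0,0,1,1,0,0,0,0,0,0,1,0,1,0,1,1,0]
Step 5: insert hgn at [11, 14, 18, 32] -> counters=[0,1,0,0,1,0,2,0,1,1,1,3,0,0,1,0,0,0,1,0,0,1,0,0,1,1,0,0,0,0,0,0,2,0,1,0,1,1,0]
Step 6: insert hoa at [7, 15, 26, 30] -> counters=[0,1,0,0,1,0,2,1,1,1,1,3,0,0,1,1,0,0,1,0,0,1,0,0,1,1,1,0,0,0,1,0,2,0,1,0,1,1,0]
Step 7: insert bo at [4, 6, 8, 36] -> counters=[0,1,0,0,2,0,3,1,2,1,1,3,0,0,1,1,0,0,1,0,0,1,0,0,1,1,1,0,0,0,1,0,2,0,1,0,2,1,0]
Step 8: insert w at [1, 6, 9, 21] -> counters=[0,2,0,0,2,0,4,1,2,2,1,3,0,0,1,1,0,0,1,0,0,2,0,0,1,1,1,0,0,0,1,0,2,0,1,0,2,1,0]
Step 9: delete brk at [10, 11, 32, 34] -> counters=[0,2,0,0,2,0,4,1,2,2,0,2,0,0,1,1,0,0,1,0,0,2,0,0,1,1,1,0,0,0,1,0,1,0,0,0,2,1,0]
Step 10: insert hgn at [11, 14, 18, 32] -> counters=[0,2,0,0,2,0,4,1,2,2,0,3,0,0,2,1,0,0,2,0,0,2,0,0,1,1,1,0,0,0,1,0,2,0,0,0,2,1,0]
Step 11: insert brk at [10, 11, 32, 34] -> counters=[0,2,0,0,2,0,4,1,2,2,1,4,0,0,2,1,0,0,2,0,0,2,0,0,1,1,1,0,0,0,1,0,3,0,1,0,2,1,0]
Step 12: insert brk at [10, 11, 32, 34] -> counters=[0,2,0,0,2,0,4,1,2,2,2,5,0,0,2,1,0,0,2,0,0,2,0,0,1,1,1,0,0,0,1,0,4,0,2,0,2,1,0]
Step 13: delete a at [11, 24, 25, 37] -> counters=[0,2,0,0,2,0,4,1,2,2,2,4,0,0,2,1,0,0,2,0,0,2,0,0,0,0,1,0,0,0,1,0,4,0,2,0,2,0,0]
Step 14: delete bo at [4, 6, 8, 36] -> counters=[0,2,0,0,1,0,3,1,1,2,2,4,0,0,2,1,0,0,2,0,0,2,0,0,0,0,1,0,0,0,1,0,4,0,2,0,1,0,0]
Step 15: delete brk at [10, 11, 32, 34] -> counters=[0,2,0,0,1,0,3,1,1,2,1,3,0,0,2,1,0,0,2,0,0,2,0,0,0,0,1,0,0,0,1,0,3,0,1,0,1,0,0]
Step 16: insert hoa at [7, 15, 26, 30] -> counters=[0,2,0,0,1,0,3,2,1,2,1,3,0,0,2,2,0,0,2,0,0,2,0,0,0,0,2,0,0,0,2,0,3,0,1,0,1,0,0]
Step 17: insert bo at [4, 6, 8, 36] -> counters=[0,2,0,0,2,0,4,2,2,2,1,3,0,0,2,2,0,0,2,0,0,2,0,0,0,0,2,0,0,0,2,0,3,0,1,0,2,0,0]
Step 18: insert brk at [10, 11, 32, 34] -> counters=[0,2,0,0,2,0,4,2,2,2,2,4,0,0,2,2,0,0,2,0,0,2,0,0,0,0,2,0,0,0,2,0,4,0,2,0,2,0,0]
Final counters=[0,2,0,0,2,0,4,2,2,2,2,4,0,0,2,2,0,0,2,0,0,2,0,0,0,0,2,0,0,0,2,0,4,0,2,0,2,0,0] -> 17 nonzero

Answer: 17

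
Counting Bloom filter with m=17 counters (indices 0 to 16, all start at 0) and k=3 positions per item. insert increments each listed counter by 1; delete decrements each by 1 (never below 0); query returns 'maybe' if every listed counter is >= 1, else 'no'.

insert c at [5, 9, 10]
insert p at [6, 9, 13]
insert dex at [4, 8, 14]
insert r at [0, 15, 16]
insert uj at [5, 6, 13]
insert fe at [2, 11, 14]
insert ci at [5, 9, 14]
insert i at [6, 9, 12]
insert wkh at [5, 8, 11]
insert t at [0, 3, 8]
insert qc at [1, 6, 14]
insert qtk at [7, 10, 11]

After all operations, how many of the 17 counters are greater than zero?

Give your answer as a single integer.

Answer: 17

Derivation:
Step 1: insert c at [5, 9, 10] -> counters=[0,0,0,0,0,1,0,0,0,1,1,0,0,0,0,0,0]
Step 2: insert p at [6, 9, 13] -> counters=[0,0,0,0,0,1,1,0,0,2,1,0,0,1,0,0,0]
Step 3: insert dex at [4, 8, 14] -> counters=[0,0,0,0,1,1,1,0,1,2,1,0,0,1,1,0,0]
Step 4: insert r at [0, 15, 16] -> counters=[1,0,0,0,1,1,1,0,1,2,1,0,0,1,1,1,1]
Step 5: insert uj at [5, 6, 13] -> counters=[1,0,0,0,1,2,2,0,1,2,1,0,0,2,1,1,1]
Step 6: insert fe at [2, 11, 14] -> counters=[1,0,1,0,1,2,2,0,1,2,1,1,0,2,2,1,1]
Step 7: insert ci at [5, 9, 14] -> counters=[1,0,1,0,1,3,2,0,1,3,1,1,0,2,3,1,1]
Step 8: insert i at [6, 9, 12] -> counters=[1,0,1,0,1,3,3,0,1,4,1,1,1,2,3,1,1]
Step 9: insert wkh at [5, 8, 11] -> counters=[1,0,1,0,1,4,3,0,2,4,1,2,1,2,3,1,1]
Step 10: insert t at [0, 3, 8] -> counters=[2,0,1,1,1,4,3,0,3,4,1,2,1,2,3,1,1]
Step 11: insert qc at [1, 6, 14] -> counters=[2,1,1,1,1,4,4,0,3,4,1,2,1,2,4,1,1]
Step 12: insert qtk at [7, 10, 11] -> counters=[2,1,1,1,1,4,4,1,3,4,2,3,1,2,4,1,1]
Final counters=[2,1,1,1,1,4,4,1,3,4,2,3,1,2,4,1,1] -> 17 nonzero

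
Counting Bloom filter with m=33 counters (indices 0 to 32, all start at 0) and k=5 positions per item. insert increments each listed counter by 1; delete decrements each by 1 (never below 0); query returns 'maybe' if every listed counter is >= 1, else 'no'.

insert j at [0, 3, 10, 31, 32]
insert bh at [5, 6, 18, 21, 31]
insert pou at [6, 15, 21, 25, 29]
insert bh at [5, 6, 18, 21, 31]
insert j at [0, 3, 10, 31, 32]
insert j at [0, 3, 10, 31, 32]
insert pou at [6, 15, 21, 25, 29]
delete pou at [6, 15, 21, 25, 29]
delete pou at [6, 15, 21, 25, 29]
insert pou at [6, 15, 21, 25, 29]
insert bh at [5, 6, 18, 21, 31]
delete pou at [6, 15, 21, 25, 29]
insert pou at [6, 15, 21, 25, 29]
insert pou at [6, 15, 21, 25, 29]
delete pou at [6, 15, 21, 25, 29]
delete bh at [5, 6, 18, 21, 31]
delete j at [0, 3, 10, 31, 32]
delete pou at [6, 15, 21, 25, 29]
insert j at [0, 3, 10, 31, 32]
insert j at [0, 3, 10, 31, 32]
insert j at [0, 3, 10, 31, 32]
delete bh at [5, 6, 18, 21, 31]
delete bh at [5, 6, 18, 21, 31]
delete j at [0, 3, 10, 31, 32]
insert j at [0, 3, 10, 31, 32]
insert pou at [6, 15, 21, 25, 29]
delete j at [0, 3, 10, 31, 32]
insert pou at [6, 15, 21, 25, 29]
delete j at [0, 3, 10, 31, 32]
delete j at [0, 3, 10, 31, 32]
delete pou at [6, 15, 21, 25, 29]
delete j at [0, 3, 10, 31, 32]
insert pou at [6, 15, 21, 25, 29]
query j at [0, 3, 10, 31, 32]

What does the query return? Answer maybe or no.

Answer: maybe

Derivation:
Step 1: insert j at [0, 3, 10, 31, 32] -> counters=[1,0,0,1,0,0,0,0,0,0,1,0,0,0,0,0,0,0,0,0,0,0,0,0,0,0,0,0,0,0,0,1,1]
Step 2: insert bh at [5, 6, 18, 21, 31] -> counters=[1,0,0,1,0,1,1,0,0,0,1,0,0,0,0,0,0,0,1,0,0,1,0,0,0,0,0,0,0,0,0,2,1]
Step 3: insert pou at [6, 15, 21, 25, 29] -> counters=[1,0,0,1,0,1,2,0,0,0,1,0,0,0,0,1,0,0,1,0,0,2,0,0,0,1,0,0,0,1,0,2,1]
Step 4: insert bh at [5, 6, 18, 21, 31] -> counters=[1,0,0,1,0,2,3,0,0,0,1,0,0,0,0,1,0,0,2,0,0,3,0,0,0,1,0,0,0,1,0,3,1]
Step 5: insert j at [0, 3, 10, 31, 32] -> counters=[2,0,0,2,0,2,3,0,0,0,2,0,0,0,0,1,0,0,2,0,0,3,0,0,0,1,0,0,0,1,0,4,2]
Step 6: insert j at [0, 3, 10, 31, 32] -> counters=[3,0,0,3,0,2,3,0,0,0,3,0,0,0,0,1,0,0,2,0,0,3,0,0,0,1,0,0,0,1,0,5,3]
Step 7: insert pou at [6, 15, 21, 25, 29] -> counters=[3,0,0,3,0,2,4,0,0,0,3,0,0,0,0,2,0,0,2,0,0,4,0,0,0,2,0,0,0,2,0,5,3]
Step 8: delete pou at [6, 15, 21, 25, 29] -> counters=[3,0,0,3,0,2,3,0,0,0,3,0,0,0,0,1,0,0,2,0,0,3,0,0,0,1,0,0,0,1,0,5,3]
Step 9: delete pou at [6, 15, 21, 25, 29] -> counters=[3,0,0,3,0,2,2,0,0,0,3,0,0,0,0,0,0,0,2,0,0,2,0,0,0,0,0,0,0,0,0,5,3]
Step 10: insert pou at [6, 15, 21, 25, 29] -> counters=[3,0,0,3,0,2,3,0,0,0,3,0,0,0,0,1,0,0,2,0,0,3,0,0,0,1,0,0,0,1,0,5,3]
Step 11: insert bh at [5, 6, 18, 21, 31] -> counters=[3,0,0,3,0,3,4,0,0,0,3,0,0,0,0,1,0,0,3,0,0,4,0,0,0,1,0,0,0,1,0,6,3]
Step 12: delete pou at [6, 15, 21, 25, 29] -> counters=[3,0,0,3,0,3,3,0,0,0,3,0,0,0,0,0,0,0,3,0,0,3,0,0,0,0,0,0,0,0,0,6,3]
Step 13: insert pou at [6, 15, 21, 25, 29] -> counters=[3,0,0,3,0,3,4,0,0,0,3,0,0,0,0,1,0,0,3,0,0,4,0,0,0,1,0,0,0,1,0,6,3]
Step 14: insert pou at [6, 15, 21, 25, 29] -> counters=[3,0,0,3,0,3,5,0,0,0,3,0,0,0,0,2,0,0,3,0,0,5,0,0,0,2,0,0,0,2,0,6,3]
Step 15: delete pou at [6, 15, 21, 25, 29] -> counters=[3,0,0,3,0,3,4,0,0,0,3,0,0,0,0,1,0,0,3,0,0,4,0,0,0,1,0,0,0,1,0,6,3]
Step 16: delete bh at [5, 6, 18, 21, 31] -> counters=[3,0,0,3,0,2,3,0,0,0,3,0,0,0,0,1,0,0,2,0,0,3,0,0,0,1,0,0,0,1,0,5,3]
Step 17: delete j at [0, 3, 10, 31, 32] -> counters=[2,0,0,2,0,2,3,0,0,0,2,0,0,0,0,1,0,0,2,0,0,3,0,0,0,1,0,0,0,1,0,4,2]
Step 18: delete pou at [6, 15, 21, 25, 29] -> counters=[2,0,0,2,0,2,2,0,0,0,2,0,0,0,0,0,0,0,2,0,0,2,0,0,0,0,0,0,0,0,0,4,2]
Step 19: insert j at [0, 3, 10, 31, 32] -> counters=[3,0,0,3,0,2,2,0,0,0,3,0,0,0,0,0,0,0,2,0,0,2,0,0,0,0,0,0,0,0,0,5,3]
Step 20: insert j at [0, 3, 10, 31, 32] -> counters=[4,0,0,4,0,2,2,0,0,0,4,0,0,0,0,0,0,0,2,0,0,2,0,0,0,0,0,0,0,0,0,6,4]
Step 21: insert j at [0, 3, 10, 31, 32] -> counters=[5,0,0,5,0,2,2,0,0,0,5,0,0,0,0,0,0,0,2,0,0,2,0,0,0,0,0,0,0,0,0,7,5]
Step 22: delete bh at [5, 6, 18, 21, 31] -> counters=[5,0,0,5,0,1,1,0,0,0,5,0,0,0,0,0,0,0,1,0,0,1,0,0,0,0,0,0,0,0,0,6,5]
Step 23: delete bh at [5, 6, 18, 21, 31] -> counters=[5,0,0,5,0,0,0,0,0,0,5,0,0,0,0,0,0,0,0,0,0,0,0,0,0,0,0,0,0,0,0,5,5]
Step 24: delete j at [0, 3, 10, 31, 32] -> counters=[4,0,0,4,0,0,0,0,0,0,4,0,0,0,0,0,0,0,0,0,0,0,0,0,0,0,0,0,0,0,0,4,4]
Step 25: insert j at [0, 3, 10, 31, 32] -> counters=[5,0,0,5,0,0,0,0,0,0,5,0,0,0,0,0,0,0,0,0,0,0,0,0,0,0,0,0,0,0,0,5,5]
Step 26: insert pou at [6, 15, 21, 25, 29] -> counters=[5,0,0,5,0,0,1,0,0,0,5,0,0,0,0,1,0,0,0,0,0,1,0,0,0,1,0,0,0,1,0,5,5]
Step 27: delete j at [0, 3, 10, 31, 32] -> counters=[4,0,0,4,0,0,1,0,0,0,4,0,0,0,0,1,0,0,0,0,0,1,0,0,0,1,0,0,0,1,0,4,4]
Step 28: insert pou at [6, 15, 21, 25, 29] -> counters=[4,0,0,4,0,0,2,0,0,0,4,0,0,0,0,2,0,0,0,0,0,2,0,0,0,2,0,0,0,2,0,4,4]
Step 29: delete j at [0, 3, 10, 31, 32] -> counters=[3,0,0,3,0,0,2,0,0,0,3,0,0,0,0,2,0,0,0,0,0,2,0,0,0,2,0,0,0,2,0,3,3]
Step 30: delete j at [0, 3, 10, 31, 32] -> counters=[2,0,0,2,0,0,2,0,0,0,2,0,0,0,0,2,0,0,0,0,0,2,0,0,0,2,0,0,0,2,0,2,2]
Step 31: delete pou at [6, 15, 21, 25, 29] -> counters=[2,0,0,2,0,0,1,0,0,0,2,0,0,0,0,1,0,0,0,0,0,1,0,0,0,1,0,0,0,1,0,2,2]
Step 32: delete j at [0, 3, 10, 31, 32] -> counters=[1,0,0,1,0,0,1,0,0,0,1,0,0,0,0,1,0,0,0,0,0,1,0,0,0,1,0,0,0,1,0,1,1]
Step 33: insert pou at [6, 15, 21, 25, 29] -> counters=[1,0,0,1,0,0,2,0,0,0,1,0,0,0,0,2,0,0,0,0,0,2,0,0,0,2,0,0,0,2,0,1,1]
Query j: check counters[0]=1 counters[3]=1 counters[10]=1 counters[31]=1 counters[32]=1 -> maybe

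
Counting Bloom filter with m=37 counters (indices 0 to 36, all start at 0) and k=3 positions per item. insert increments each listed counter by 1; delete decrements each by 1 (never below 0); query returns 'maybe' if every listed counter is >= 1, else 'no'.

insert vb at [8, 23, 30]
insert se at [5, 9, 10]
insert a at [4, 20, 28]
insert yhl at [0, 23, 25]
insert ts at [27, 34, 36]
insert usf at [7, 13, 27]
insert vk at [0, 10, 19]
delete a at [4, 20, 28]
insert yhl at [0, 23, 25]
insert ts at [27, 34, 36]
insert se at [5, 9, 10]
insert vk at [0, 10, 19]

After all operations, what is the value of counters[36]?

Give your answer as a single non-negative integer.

Step 1: insert vb at [8, 23, 30] -> counters=[0,0,0,0,0,0,0,0,1,0,0,0,0,0,0,0,0,0,0,0,0,0,0,1,0,0,0,0,0,0,1,0,0,0,0,0,0]
Step 2: insert se at [5, 9, 10] -> counters=[0,0,0,0,0,1,0,0,1,1,1,0,0,0,0,0,0,0,0,0,0,0,0,1,0,0,0,0,0,0,1,0,0,0,0,0,0]
Step 3: insert a at [4, 20, 28] -> counters=[0,0,0,0,1,1,0,0,1,1,1,0,0,0,0,0,0,0,0,0,1,0,0,1,0,0,0,0,1,0,1,0,0,0,0,0,0]
Step 4: insert yhl at [0, 23, 25] -> counters=[1,0,0,0,1,1,0,0,1,1,1,0,0,0,0,0,0,0,0,0,1,0,0,2,0,1,0,0,1,0,1,0,0,0,0,0,0]
Step 5: insert ts at [27, 34, 36] -> counters=[1,0,0,0,1,1,0,0,1,1,1,0,0,0,0,0,0,0,0,0,1,0,0,2,0,1,0,1,1,0,1,0,0,0,1,0,1]
Step 6: insert usf at [7, 13, 27] -> counters=[1,0,0,0,1,1,0,1,1,1,1,0,0,1,0,0,0,0,0,0,1,0,0,2,0,1,0,2,1,0,1,0,0,0,1,0,1]
Step 7: insert vk at [0, 10, 19] -> counters=[2,0,0,0,1,1,0,1,1,1,2,0,0,1,0,0,0,0,0,1,1,0,0,2,0,1,0,2,1,0,1,0,0,0,1,0,1]
Step 8: delete a at [4, 20, 28] -> counters=[2,0,0,0,0,1,0,1,1,1,2,0,0,1,0,0,0,0,0,1,0,0,0,2,0,1,0,2,0,0,1,0,0,0,1,0,1]
Step 9: insert yhl at [0, 23, 25] -> counters=[3,0,0,0,0,1,0,1,1,1,2,0,0,1,0,0,0,0,0,1,0,0,0,3,0,2,0,2,0,0,1,0,0,0,1,0,1]
Step 10: insert ts at [27, 34, 36] -> counters=[3,0,0,0,0,1,0,1,1,1,2,0,0,1,0,0,0,0,0,1,0,0,0,3,0,2,0,3,0,0,1,0,0,0,2,0,2]
Step 11: insert se at [5, 9, 10] -> counters=[3,0,0,0,0,2,0,1,1,2,3,0,0,1,0,0,0,0,0,1,0,0,0,3,0,2,0,3,0,0,1,0,0,0,2,0,2]
Step 12: insert vk at [0, 10, 19] -> counters=[4,0,0,0,0,2,0,1,1,2,4,0,0,1,0,0,0,0,0,2,0,0,0,3,0,2,0,3,0,0,1,0,0,0,2,0,2]
Final counters=[4,0,0,0,0,2,0,1,1,2,4,0,0,1,0,0,0,0,0,2,0,0,0,3,0,2,0,3,0,0,1,0,0,0,2,0,2] -> counters[36]=2

Answer: 2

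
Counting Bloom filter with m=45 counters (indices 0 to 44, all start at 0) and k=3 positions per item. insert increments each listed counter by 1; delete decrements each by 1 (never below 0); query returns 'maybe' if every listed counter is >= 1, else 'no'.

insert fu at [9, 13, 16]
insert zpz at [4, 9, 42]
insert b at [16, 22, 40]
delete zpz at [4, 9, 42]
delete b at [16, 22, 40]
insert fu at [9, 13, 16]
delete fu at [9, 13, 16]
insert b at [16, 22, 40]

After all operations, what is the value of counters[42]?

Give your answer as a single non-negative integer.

Answer: 0

Derivation:
Step 1: insert fu at [9, 13, 16] -> counters=[0,0,0,0,0,0,0,0,0,1,0,0,0,1,0,0,1,0,0,0,0,0,0,0,0,0,0,0,0,0,0,0,0,0,0,0,0,0,0,0,0,0,0,0,0]
Step 2: insert zpz at [4, 9, 42] -> counters=[0,0,0,0,1,0,0,0,0,2,0,0,0,1,0,0,1,0,0,0,0,0,0,0,0,0,0,0,0,0,0,0,0,0,0,0,0,0,0,0,0,0,1,0,0]
Step 3: insert b at [16, 22, 40] -> counters=[0,0,0,0,1,0,0,0,0,2,0,0,0,1,0,0,2,0,0,0,0,0,1,0,0,0,0,0,0,0,0,0,0,0,0,0,0,0,0,0,1,0,1,0,0]
Step 4: delete zpz at [4, 9, 42] -> counters=[0,0,0,0,0,0,0,0,0,1,0,0,0,1,0,0,2,0,0,0,0,0,1,0,0,0,0,0,0,0,0,0,0,0,0,0,0,0,0,0,1,0,0,0,0]
Step 5: delete b at [16, 22, 40] -> counters=[0,0,0,0,0,0,0,0,0,1,0,0,0,1,0,0,1,0,0,0,0,0,0,0,0,0,0,0,0,0,0,0,0,0,0,0,0,0,0,0,0,0,0,0,0]
Step 6: insert fu at [9, 13, 16] -> counters=[0,0,0,0,0,0,0,0,0,2,0,0,0,2,0,0,2,0,0,0,0,0,0,0,0,0,0,0,0,0,0,0,0,0,0,0,0,0,0,0,0,0,0,0,0]
Step 7: delete fu at [9, 13, 16] -> counters=[0,0,0,0,0,0,0,0,0,1,0,0,0,1,0,0,1,0,0,0,0,0,0,0,0,0,0,0,0,0,0,0,0,0,0,0,0,0,0,0,0,0,0,0,0]
Step 8: insert b at [16, 22, 40] -> counters=[0,0,0,0,0,0,0,0,0,1,0,0,0,1,0,0,2,0,0,0,0,0,1,0,0,0,0,0,0,0,0,0,0,0,0,0,0,0,0,0,1,0,0,0,0]
Final counters=[0,0,0,0,0,0,0,0,0,1,0,0,0,1,0,0,2,0,0,0,0,0,1,0,0,0,0,0,0,0,0,0,0,0,0,0,0,0,0,0,1,0,0,0,0] -> counters[42]=0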